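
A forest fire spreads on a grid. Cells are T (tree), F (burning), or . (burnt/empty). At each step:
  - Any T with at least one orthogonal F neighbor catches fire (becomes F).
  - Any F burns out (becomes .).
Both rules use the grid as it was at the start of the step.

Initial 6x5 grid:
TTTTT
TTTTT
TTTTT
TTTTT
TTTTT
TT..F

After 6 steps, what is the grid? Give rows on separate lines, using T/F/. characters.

Step 1: 1 trees catch fire, 1 burn out
  TTTTT
  TTTTT
  TTTTT
  TTTTT
  TTTTF
  TT...
Step 2: 2 trees catch fire, 1 burn out
  TTTTT
  TTTTT
  TTTTT
  TTTTF
  TTTF.
  TT...
Step 3: 3 trees catch fire, 2 burn out
  TTTTT
  TTTTT
  TTTTF
  TTTF.
  TTF..
  TT...
Step 4: 4 trees catch fire, 3 burn out
  TTTTT
  TTTTF
  TTTF.
  TTF..
  TF...
  TT...
Step 5: 6 trees catch fire, 4 burn out
  TTTTF
  TTTF.
  TTF..
  TF...
  F....
  TF...
Step 6: 5 trees catch fire, 6 burn out
  TTTF.
  TTF..
  TF...
  F....
  .....
  F....

TTTF.
TTF..
TF...
F....
.....
F....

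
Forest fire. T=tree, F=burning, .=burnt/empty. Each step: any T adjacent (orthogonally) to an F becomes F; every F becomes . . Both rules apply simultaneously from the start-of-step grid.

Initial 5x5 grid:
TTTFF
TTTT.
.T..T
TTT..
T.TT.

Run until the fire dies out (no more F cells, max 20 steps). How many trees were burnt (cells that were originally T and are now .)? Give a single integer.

Step 1: +2 fires, +2 burnt (F count now 2)
Step 2: +2 fires, +2 burnt (F count now 2)
Step 3: +2 fires, +2 burnt (F count now 2)
Step 4: +2 fires, +2 burnt (F count now 2)
Step 5: +1 fires, +2 burnt (F count now 1)
Step 6: +2 fires, +1 burnt (F count now 2)
Step 7: +2 fires, +2 burnt (F count now 2)
Step 8: +1 fires, +2 burnt (F count now 1)
Step 9: +0 fires, +1 burnt (F count now 0)
Fire out after step 9
Initially T: 15, now '.': 24
Total burnt (originally-T cells now '.'): 14

Answer: 14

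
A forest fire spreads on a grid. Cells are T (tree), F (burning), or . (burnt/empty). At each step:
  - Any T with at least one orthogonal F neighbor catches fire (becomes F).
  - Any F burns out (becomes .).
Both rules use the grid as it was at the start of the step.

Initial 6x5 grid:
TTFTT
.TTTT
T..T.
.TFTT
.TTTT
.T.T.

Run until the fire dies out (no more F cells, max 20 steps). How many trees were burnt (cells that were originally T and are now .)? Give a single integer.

Step 1: +6 fires, +2 burnt (F count now 6)
Step 2: +8 fires, +6 burnt (F count now 8)
Step 3: +4 fires, +8 burnt (F count now 4)
Step 4: +0 fires, +4 burnt (F count now 0)
Fire out after step 4
Initially T: 19, now '.': 29
Total burnt (originally-T cells now '.'): 18

Answer: 18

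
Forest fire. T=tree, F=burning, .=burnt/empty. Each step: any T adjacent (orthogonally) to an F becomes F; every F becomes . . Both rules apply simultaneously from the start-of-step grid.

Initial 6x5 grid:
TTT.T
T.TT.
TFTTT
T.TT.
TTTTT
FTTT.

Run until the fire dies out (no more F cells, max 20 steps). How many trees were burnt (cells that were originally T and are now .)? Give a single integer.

Step 1: +4 fires, +2 burnt (F count now 4)
Step 2: +7 fires, +4 burnt (F count now 7)
Step 3: +7 fires, +7 burnt (F count now 7)
Step 4: +2 fires, +7 burnt (F count now 2)
Step 5: +1 fires, +2 burnt (F count now 1)
Step 6: +0 fires, +1 burnt (F count now 0)
Fire out after step 6
Initially T: 22, now '.': 29
Total burnt (originally-T cells now '.'): 21

Answer: 21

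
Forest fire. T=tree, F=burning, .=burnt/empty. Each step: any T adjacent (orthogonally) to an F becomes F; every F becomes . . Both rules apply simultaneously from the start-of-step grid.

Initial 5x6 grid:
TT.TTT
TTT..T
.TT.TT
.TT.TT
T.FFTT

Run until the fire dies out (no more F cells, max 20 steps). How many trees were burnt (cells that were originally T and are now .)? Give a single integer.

Step 1: +2 fires, +2 burnt (F count now 2)
Step 2: +4 fires, +2 burnt (F count now 4)
Step 3: +4 fires, +4 burnt (F count now 4)
Step 4: +2 fires, +4 burnt (F count now 2)
Step 5: +3 fires, +2 burnt (F count now 3)
Step 6: +2 fires, +3 burnt (F count now 2)
Step 7: +1 fires, +2 burnt (F count now 1)
Step 8: +1 fires, +1 burnt (F count now 1)
Step 9: +0 fires, +1 burnt (F count now 0)
Fire out after step 9
Initially T: 20, now '.': 29
Total burnt (originally-T cells now '.'): 19

Answer: 19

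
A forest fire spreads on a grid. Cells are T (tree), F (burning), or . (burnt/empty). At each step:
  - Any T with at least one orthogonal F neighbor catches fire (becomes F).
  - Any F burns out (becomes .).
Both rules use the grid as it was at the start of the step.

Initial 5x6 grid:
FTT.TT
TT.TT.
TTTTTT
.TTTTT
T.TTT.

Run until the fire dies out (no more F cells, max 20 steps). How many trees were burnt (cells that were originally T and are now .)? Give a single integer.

Answer: 22

Derivation:
Step 1: +2 fires, +1 burnt (F count now 2)
Step 2: +3 fires, +2 burnt (F count now 3)
Step 3: +1 fires, +3 burnt (F count now 1)
Step 4: +2 fires, +1 burnt (F count now 2)
Step 5: +2 fires, +2 burnt (F count now 2)
Step 6: +4 fires, +2 burnt (F count now 4)
Step 7: +4 fires, +4 burnt (F count now 4)
Step 8: +3 fires, +4 burnt (F count now 3)
Step 9: +1 fires, +3 burnt (F count now 1)
Step 10: +0 fires, +1 burnt (F count now 0)
Fire out after step 10
Initially T: 23, now '.': 29
Total burnt (originally-T cells now '.'): 22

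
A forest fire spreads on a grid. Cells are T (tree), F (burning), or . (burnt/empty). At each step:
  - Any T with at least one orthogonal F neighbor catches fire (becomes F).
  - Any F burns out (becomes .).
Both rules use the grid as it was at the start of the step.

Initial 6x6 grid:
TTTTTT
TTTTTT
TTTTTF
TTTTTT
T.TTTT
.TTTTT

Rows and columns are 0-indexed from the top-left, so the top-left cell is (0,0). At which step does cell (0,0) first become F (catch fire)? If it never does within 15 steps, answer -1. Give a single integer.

Step 1: cell (0,0)='T' (+3 fires, +1 burnt)
Step 2: cell (0,0)='T' (+5 fires, +3 burnt)
Step 3: cell (0,0)='T' (+6 fires, +5 burnt)
Step 4: cell (0,0)='T' (+6 fires, +6 burnt)
Step 5: cell (0,0)='T' (+6 fires, +6 burnt)
Step 6: cell (0,0)='T' (+4 fires, +6 burnt)
Step 7: cell (0,0)='F' (+3 fires, +4 burnt)
  -> target ignites at step 7
Step 8: cell (0,0)='.' (+0 fires, +3 burnt)
  fire out at step 8

7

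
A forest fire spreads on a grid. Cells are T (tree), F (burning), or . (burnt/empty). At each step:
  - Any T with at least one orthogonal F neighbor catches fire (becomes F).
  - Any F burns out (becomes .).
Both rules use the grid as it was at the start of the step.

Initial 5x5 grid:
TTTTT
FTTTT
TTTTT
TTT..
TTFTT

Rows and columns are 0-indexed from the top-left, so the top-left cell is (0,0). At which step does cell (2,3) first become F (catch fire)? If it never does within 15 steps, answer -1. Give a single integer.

Step 1: cell (2,3)='T' (+6 fires, +2 burnt)
Step 2: cell (2,3)='T' (+8 fires, +6 burnt)
Step 3: cell (2,3)='F' (+3 fires, +8 burnt)
  -> target ignites at step 3
Step 4: cell (2,3)='.' (+3 fires, +3 burnt)
Step 5: cell (2,3)='.' (+1 fires, +3 burnt)
Step 6: cell (2,3)='.' (+0 fires, +1 burnt)
  fire out at step 6

3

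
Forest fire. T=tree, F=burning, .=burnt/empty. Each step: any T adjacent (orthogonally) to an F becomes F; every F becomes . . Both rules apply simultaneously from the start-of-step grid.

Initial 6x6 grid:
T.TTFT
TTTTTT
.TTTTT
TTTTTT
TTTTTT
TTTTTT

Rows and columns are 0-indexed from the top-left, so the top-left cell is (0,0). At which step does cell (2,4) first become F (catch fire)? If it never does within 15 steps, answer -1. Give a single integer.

Step 1: cell (2,4)='T' (+3 fires, +1 burnt)
Step 2: cell (2,4)='F' (+4 fires, +3 burnt)
  -> target ignites at step 2
Step 3: cell (2,4)='.' (+4 fires, +4 burnt)
Step 4: cell (2,4)='.' (+5 fires, +4 burnt)
Step 5: cell (2,4)='.' (+6 fires, +5 burnt)
Step 6: cell (2,4)='.' (+5 fires, +6 burnt)
Step 7: cell (2,4)='.' (+3 fires, +5 burnt)
Step 8: cell (2,4)='.' (+2 fires, +3 burnt)
Step 9: cell (2,4)='.' (+1 fires, +2 burnt)
Step 10: cell (2,4)='.' (+0 fires, +1 burnt)
  fire out at step 10

2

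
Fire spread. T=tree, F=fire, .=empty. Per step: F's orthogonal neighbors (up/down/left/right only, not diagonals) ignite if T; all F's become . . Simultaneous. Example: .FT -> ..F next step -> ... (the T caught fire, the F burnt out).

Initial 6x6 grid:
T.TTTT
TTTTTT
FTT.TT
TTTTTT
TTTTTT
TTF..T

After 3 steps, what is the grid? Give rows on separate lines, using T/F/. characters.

Step 1: 5 trees catch fire, 2 burn out
  T.TTTT
  FTTTTT
  .FT.TT
  FTTTTT
  TTFTTT
  TF...T
Step 2: 9 trees catch fire, 5 burn out
  F.TTTT
  .FTTTT
  ..F.TT
  .FFTTT
  FF.FTT
  F....T
Step 3: 3 trees catch fire, 9 burn out
  ..TTTT
  ..FTTT
  ....TT
  ...FTT
  ....FT
  .....T

..TTTT
..FTTT
....TT
...FTT
....FT
.....T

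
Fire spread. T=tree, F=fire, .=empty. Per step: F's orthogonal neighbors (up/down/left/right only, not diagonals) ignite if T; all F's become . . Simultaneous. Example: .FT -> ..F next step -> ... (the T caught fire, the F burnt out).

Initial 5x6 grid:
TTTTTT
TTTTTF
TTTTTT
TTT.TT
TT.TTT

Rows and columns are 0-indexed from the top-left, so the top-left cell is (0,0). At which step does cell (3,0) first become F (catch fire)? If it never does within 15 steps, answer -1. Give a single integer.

Step 1: cell (3,0)='T' (+3 fires, +1 burnt)
Step 2: cell (3,0)='T' (+4 fires, +3 burnt)
Step 3: cell (3,0)='T' (+5 fires, +4 burnt)
Step 4: cell (3,0)='T' (+4 fires, +5 burnt)
Step 5: cell (3,0)='T' (+5 fires, +4 burnt)
Step 6: cell (3,0)='T' (+3 fires, +5 burnt)
Step 7: cell (3,0)='F' (+2 fires, +3 burnt)
  -> target ignites at step 7
Step 8: cell (3,0)='.' (+1 fires, +2 burnt)
Step 9: cell (3,0)='.' (+0 fires, +1 burnt)
  fire out at step 9

7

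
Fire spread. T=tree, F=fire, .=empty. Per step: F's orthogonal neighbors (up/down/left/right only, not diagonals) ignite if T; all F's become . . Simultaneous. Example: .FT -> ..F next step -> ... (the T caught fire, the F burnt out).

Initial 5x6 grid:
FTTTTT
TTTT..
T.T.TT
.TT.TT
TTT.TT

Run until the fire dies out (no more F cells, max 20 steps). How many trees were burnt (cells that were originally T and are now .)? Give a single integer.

Step 1: +2 fires, +1 burnt (F count now 2)
Step 2: +3 fires, +2 burnt (F count now 3)
Step 3: +2 fires, +3 burnt (F count now 2)
Step 4: +3 fires, +2 burnt (F count now 3)
Step 5: +2 fires, +3 burnt (F count now 2)
Step 6: +2 fires, +2 burnt (F count now 2)
Step 7: +1 fires, +2 burnt (F count now 1)
Step 8: +1 fires, +1 burnt (F count now 1)
Step 9: +0 fires, +1 burnt (F count now 0)
Fire out after step 9
Initially T: 22, now '.': 24
Total burnt (originally-T cells now '.'): 16

Answer: 16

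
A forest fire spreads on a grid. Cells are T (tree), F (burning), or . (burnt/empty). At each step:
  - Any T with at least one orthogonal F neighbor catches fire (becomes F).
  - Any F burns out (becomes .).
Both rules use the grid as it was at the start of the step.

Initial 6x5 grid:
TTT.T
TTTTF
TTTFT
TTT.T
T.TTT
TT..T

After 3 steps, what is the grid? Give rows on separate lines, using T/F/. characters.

Step 1: 4 trees catch fire, 2 burn out
  TTT.F
  TTTF.
  TTF.F
  TTT.T
  T.TTT
  TT..T
Step 2: 4 trees catch fire, 4 burn out
  TTT..
  TTF..
  TF...
  TTF.F
  T.TTT
  TT..T
Step 3: 6 trees catch fire, 4 burn out
  TTF..
  TF...
  F....
  TF...
  T.FTF
  TT..T

TTF..
TF...
F....
TF...
T.FTF
TT..T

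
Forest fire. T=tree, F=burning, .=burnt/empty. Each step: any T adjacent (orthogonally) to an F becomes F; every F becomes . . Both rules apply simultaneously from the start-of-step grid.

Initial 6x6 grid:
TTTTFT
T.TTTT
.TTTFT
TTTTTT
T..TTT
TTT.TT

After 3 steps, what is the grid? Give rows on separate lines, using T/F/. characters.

Step 1: 6 trees catch fire, 2 burn out
  TTTF.F
  T.TTFT
  .TTF.F
  TTTTFT
  T..TTT
  TTT.TT
Step 2: 7 trees catch fire, 6 burn out
  TTF...
  T.TF.F
  .TF...
  TTTF.F
  T..TFT
  TTT.TT
Step 3: 7 trees catch fire, 7 burn out
  TF....
  T.F...
  .F....
  TTF...
  T..F.F
  TTT.FT

TF....
T.F...
.F....
TTF...
T..F.F
TTT.FT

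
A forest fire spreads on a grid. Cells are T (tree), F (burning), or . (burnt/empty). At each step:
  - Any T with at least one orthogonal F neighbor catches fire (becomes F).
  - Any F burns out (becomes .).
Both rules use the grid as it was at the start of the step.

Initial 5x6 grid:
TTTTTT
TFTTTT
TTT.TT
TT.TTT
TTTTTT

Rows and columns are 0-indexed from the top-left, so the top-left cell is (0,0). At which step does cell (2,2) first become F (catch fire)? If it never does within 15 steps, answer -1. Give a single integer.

Step 1: cell (2,2)='T' (+4 fires, +1 burnt)
Step 2: cell (2,2)='F' (+6 fires, +4 burnt)
  -> target ignites at step 2
Step 3: cell (2,2)='.' (+4 fires, +6 burnt)
Step 4: cell (2,2)='.' (+5 fires, +4 burnt)
Step 5: cell (2,2)='.' (+4 fires, +5 burnt)
Step 6: cell (2,2)='.' (+3 fires, +4 burnt)
Step 7: cell (2,2)='.' (+1 fires, +3 burnt)
Step 8: cell (2,2)='.' (+0 fires, +1 burnt)
  fire out at step 8

2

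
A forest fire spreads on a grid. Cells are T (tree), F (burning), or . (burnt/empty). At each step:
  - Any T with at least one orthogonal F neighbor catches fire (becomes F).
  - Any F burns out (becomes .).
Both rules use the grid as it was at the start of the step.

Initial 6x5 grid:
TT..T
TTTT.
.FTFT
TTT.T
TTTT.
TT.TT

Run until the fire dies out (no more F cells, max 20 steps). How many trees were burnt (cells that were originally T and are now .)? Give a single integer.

Answer: 20

Derivation:
Step 1: +5 fires, +2 burnt (F count now 5)
Step 2: +7 fires, +5 burnt (F count now 7)
Step 3: +4 fires, +7 burnt (F count now 4)
Step 4: +2 fires, +4 burnt (F count now 2)
Step 5: +1 fires, +2 burnt (F count now 1)
Step 6: +1 fires, +1 burnt (F count now 1)
Step 7: +0 fires, +1 burnt (F count now 0)
Fire out after step 7
Initially T: 21, now '.': 29
Total burnt (originally-T cells now '.'): 20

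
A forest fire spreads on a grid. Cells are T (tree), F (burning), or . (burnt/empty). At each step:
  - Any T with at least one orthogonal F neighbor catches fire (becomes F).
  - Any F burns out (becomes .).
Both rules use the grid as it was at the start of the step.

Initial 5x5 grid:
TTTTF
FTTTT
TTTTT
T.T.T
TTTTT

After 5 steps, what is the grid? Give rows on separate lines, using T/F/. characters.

Step 1: 5 trees catch fire, 2 burn out
  FTTF.
  .FTTF
  FTTTT
  T.T.T
  TTTTT
Step 2: 7 trees catch fire, 5 burn out
  .FF..
  ..FF.
  .FTTF
  F.T.T
  TTTTT
Step 3: 4 trees catch fire, 7 burn out
  .....
  .....
  ..FF.
  ..T.F
  FTTTT
Step 4: 3 trees catch fire, 4 burn out
  .....
  .....
  .....
  ..F..
  .FTTF
Step 5: 2 trees catch fire, 3 burn out
  .....
  .....
  .....
  .....
  ..FF.

.....
.....
.....
.....
..FF.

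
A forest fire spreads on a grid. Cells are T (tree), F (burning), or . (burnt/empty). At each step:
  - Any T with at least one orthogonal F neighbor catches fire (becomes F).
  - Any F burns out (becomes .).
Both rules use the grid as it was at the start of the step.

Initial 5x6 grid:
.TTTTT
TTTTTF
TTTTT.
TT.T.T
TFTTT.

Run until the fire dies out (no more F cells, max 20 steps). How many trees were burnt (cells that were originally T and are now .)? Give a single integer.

Answer: 22

Derivation:
Step 1: +5 fires, +2 burnt (F count now 5)
Step 2: +6 fires, +5 burnt (F count now 6)
Step 3: +8 fires, +6 burnt (F count now 8)
Step 4: +3 fires, +8 burnt (F count now 3)
Step 5: +0 fires, +3 burnt (F count now 0)
Fire out after step 5
Initially T: 23, now '.': 29
Total burnt (originally-T cells now '.'): 22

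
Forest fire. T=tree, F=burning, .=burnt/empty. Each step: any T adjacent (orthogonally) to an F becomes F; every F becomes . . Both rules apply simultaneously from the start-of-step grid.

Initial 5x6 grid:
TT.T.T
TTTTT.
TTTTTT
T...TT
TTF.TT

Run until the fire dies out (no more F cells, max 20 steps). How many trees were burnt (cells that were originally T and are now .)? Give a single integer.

Answer: 21

Derivation:
Step 1: +1 fires, +1 burnt (F count now 1)
Step 2: +1 fires, +1 burnt (F count now 1)
Step 3: +1 fires, +1 burnt (F count now 1)
Step 4: +1 fires, +1 burnt (F count now 1)
Step 5: +2 fires, +1 burnt (F count now 2)
Step 6: +3 fires, +2 burnt (F count now 3)
Step 7: +3 fires, +3 burnt (F count now 3)
Step 8: +2 fires, +3 burnt (F count now 2)
Step 9: +4 fires, +2 burnt (F count now 4)
Step 10: +2 fires, +4 burnt (F count now 2)
Step 11: +1 fires, +2 burnt (F count now 1)
Step 12: +0 fires, +1 burnt (F count now 0)
Fire out after step 12
Initially T: 22, now '.': 29
Total burnt (originally-T cells now '.'): 21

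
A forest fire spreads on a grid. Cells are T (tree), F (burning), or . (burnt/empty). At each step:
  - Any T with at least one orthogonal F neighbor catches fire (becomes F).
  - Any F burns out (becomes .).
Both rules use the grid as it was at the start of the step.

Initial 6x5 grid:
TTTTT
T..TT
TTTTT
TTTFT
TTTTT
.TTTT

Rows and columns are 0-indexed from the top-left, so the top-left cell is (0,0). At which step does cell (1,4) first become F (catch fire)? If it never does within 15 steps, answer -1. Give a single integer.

Step 1: cell (1,4)='T' (+4 fires, +1 burnt)
Step 2: cell (1,4)='T' (+7 fires, +4 burnt)
Step 3: cell (1,4)='F' (+7 fires, +7 burnt)
  -> target ignites at step 3
Step 4: cell (1,4)='.' (+5 fires, +7 burnt)
Step 5: cell (1,4)='.' (+2 fires, +5 burnt)
Step 6: cell (1,4)='.' (+1 fires, +2 burnt)
Step 7: cell (1,4)='.' (+0 fires, +1 burnt)
  fire out at step 7

3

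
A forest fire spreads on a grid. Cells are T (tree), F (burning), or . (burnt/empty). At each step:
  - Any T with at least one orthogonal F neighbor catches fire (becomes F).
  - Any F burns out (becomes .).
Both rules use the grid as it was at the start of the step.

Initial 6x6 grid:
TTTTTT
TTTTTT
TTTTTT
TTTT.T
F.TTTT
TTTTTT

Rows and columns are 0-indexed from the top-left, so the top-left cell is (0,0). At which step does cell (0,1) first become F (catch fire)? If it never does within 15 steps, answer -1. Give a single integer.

Step 1: cell (0,1)='T' (+2 fires, +1 burnt)
Step 2: cell (0,1)='T' (+3 fires, +2 burnt)
Step 3: cell (0,1)='T' (+4 fires, +3 burnt)
Step 4: cell (0,1)='T' (+6 fires, +4 burnt)
Step 5: cell (0,1)='F' (+5 fires, +6 burnt)
  -> target ignites at step 5
Step 6: cell (0,1)='.' (+5 fires, +5 burnt)
Step 7: cell (0,1)='.' (+4 fires, +5 burnt)
Step 8: cell (0,1)='.' (+3 fires, +4 burnt)
Step 9: cell (0,1)='.' (+1 fires, +3 burnt)
Step 10: cell (0,1)='.' (+0 fires, +1 burnt)
  fire out at step 10

5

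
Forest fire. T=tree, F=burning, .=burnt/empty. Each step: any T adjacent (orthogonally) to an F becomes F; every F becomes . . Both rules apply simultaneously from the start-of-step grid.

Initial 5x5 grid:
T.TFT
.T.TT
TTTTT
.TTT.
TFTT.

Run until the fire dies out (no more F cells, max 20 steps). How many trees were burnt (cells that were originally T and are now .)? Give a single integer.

Answer: 16

Derivation:
Step 1: +6 fires, +2 burnt (F count now 6)
Step 2: +5 fires, +6 burnt (F count now 5)
Step 3: +5 fires, +5 burnt (F count now 5)
Step 4: +0 fires, +5 burnt (F count now 0)
Fire out after step 4
Initially T: 17, now '.': 24
Total burnt (originally-T cells now '.'): 16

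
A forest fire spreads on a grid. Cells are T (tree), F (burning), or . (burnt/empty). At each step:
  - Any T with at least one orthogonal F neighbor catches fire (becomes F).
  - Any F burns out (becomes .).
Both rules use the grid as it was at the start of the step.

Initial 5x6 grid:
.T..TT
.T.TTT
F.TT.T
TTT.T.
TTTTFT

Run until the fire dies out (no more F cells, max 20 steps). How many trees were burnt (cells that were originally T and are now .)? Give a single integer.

Answer: 17

Derivation:
Step 1: +4 fires, +2 burnt (F count now 4)
Step 2: +3 fires, +4 burnt (F count now 3)
Step 3: +2 fires, +3 burnt (F count now 2)
Step 4: +1 fires, +2 burnt (F count now 1)
Step 5: +1 fires, +1 burnt (F count now 1)
Step 6: +1 fires, +1 burnt (F count now 1)
Step 7: +1 fires, +1 burnt (F count now 1)
Step 8: +2 fires, +1 burnt (F count now 2)
Step 9: +2 fires, +2 burnt (F count now 2)
Step 10: +0 fires, +2 burnt (F count now 0)
Fire out after step 10
Initially T: 19, now '.': 28
Total burnt (originally-T cells now '.'): 17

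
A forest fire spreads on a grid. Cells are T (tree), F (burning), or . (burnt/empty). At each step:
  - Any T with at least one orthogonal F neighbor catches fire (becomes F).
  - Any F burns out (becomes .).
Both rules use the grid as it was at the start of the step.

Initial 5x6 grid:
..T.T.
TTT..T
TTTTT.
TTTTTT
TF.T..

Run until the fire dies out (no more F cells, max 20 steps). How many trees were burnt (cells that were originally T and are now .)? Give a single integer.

Step 1: +2 fires, +1 burnt (F count now 2)
Step 2: +3 fires, +2 burnt (F count now 3)
Step 3: +4 fires, +3 burnt (F count now 4)
Step 4: +5 fires, +4 burnt (F count now 5)
Step 5: +3 fires, +5 burnt (F count now 3)
Step 6: +0 fires, +3 burnt (F count now 0)
Fire out after step 6
Initially T: 19, now '.': 28
Total burnt (originally-T cells now '.'): 17

Answer: 17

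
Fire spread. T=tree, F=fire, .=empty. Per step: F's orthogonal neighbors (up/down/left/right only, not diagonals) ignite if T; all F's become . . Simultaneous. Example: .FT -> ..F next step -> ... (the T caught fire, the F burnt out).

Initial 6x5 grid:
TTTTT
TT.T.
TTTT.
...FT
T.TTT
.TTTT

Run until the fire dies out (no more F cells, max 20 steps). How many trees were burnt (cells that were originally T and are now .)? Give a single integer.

Answer: 20

Derivation:
Step 1: +3 fires, +1 burnt (F count now 3)
Step 2: +5 fires, +3 burnt (F count now 5)
Step 3: +4 fires, +5 burnt (F count now 4)
Step 4: +5 fires, +4 burnt (F count now 5)
Step 5: +2 fires, +5 burnt (F count now 2)
Step 6: +1 fires, +2 burnt (F count now 1)
Step 7: +0 fires, +1 burnt (F count now 0)
Fire out after step 7
Initially T: 21, now '.': 29
Total burnt (originally-T cells now '.'): 20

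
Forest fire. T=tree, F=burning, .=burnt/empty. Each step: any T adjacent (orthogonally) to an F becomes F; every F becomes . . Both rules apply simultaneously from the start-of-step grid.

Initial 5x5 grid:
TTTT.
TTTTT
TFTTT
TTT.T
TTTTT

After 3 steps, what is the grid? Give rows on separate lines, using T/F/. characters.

Step 1: 4 trees catch fire, 1 burn out
  TTTT.
  TFTTT
  F.FTT
  TFT.T
  TTTTT
Step 2: 7 trees catch fire, 4 burn out
  TFTT.
  F.FTT
  ...FT
  F.F.T
  TFTTT
Step 3: 6 trees catch fire, 7 burn out
  F.FT.
  ...FT
  ....F
  ....T
  F.FTT

F.FT.
...FT
....F
....T
F.FTT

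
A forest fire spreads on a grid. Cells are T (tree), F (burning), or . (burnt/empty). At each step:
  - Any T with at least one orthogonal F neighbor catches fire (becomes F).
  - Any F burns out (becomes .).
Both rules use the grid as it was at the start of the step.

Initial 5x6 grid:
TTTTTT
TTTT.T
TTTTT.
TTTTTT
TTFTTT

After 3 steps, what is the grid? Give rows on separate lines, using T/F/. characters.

Step 1: 3 trees catch fire, 1 burn out
  TTTTTT
  TTTT.T
  TTTTT.
  TTFTTT
  TF.FTT
Step 2: 5 trees catch fire, 3 burn out
  TTTTTT
  TTTT.T
  TTFTT.
  TF.FTT
  F...FT
Step 3: 6 trees catch fire, 5 burn out
  TTTTTT
  TTFT.T
  TF.FT.
  F...FT
  .....F

TTTTTT
TTFT.T
TF.FT.
F...FT
.....F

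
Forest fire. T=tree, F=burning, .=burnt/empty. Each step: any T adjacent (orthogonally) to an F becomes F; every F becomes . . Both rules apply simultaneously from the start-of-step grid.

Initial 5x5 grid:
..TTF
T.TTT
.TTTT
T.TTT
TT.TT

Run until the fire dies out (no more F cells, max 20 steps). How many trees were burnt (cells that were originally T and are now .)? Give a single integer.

Step 1: +2 fires, +1 burnt (F count now 2)
Step 2: +3 fires, +2 burnt (F count now 3)
Step 3: +3 fires, +3 burnt (F count now 3)
Step 4: +3 fires, +3 burnt (F count now 3)
Step 5: +3 fires, +3 burnt (F count now 3)
Step 6: +0 fires, +3 burnt (F count now 0)
Fire out after step 6
Initially T: 18, now '.': 21
Total burnt (originally-T cells now '.'): 14

Answer: 14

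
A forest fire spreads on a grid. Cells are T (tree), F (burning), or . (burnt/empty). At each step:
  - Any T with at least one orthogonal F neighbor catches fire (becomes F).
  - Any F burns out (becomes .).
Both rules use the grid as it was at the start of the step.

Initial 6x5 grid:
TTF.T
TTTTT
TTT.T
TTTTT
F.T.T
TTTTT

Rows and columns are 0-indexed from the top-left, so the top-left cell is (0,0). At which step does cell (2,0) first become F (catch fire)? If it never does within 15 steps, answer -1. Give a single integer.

Step 1: cell (2,0)='T' (+4 fires, +2 burnt)
Step 2: cell (2,0)='F' (+7 fires, +4 burnt)
  -> target ignites at step 2
Step 3: cell (2,0)='.' (+5 fires, +7 burnt)
Step 4: cell (2,0)='.' (+5 fires, +5 burnt)
Step 5: cell (2,0)='.' (+2 fires, +5 burnt)
Step 6: cell (2,0)='.' (+1 fires, +2 burnt)
Step 7: cell (2,0)='.' (+0 fires, +1 burnt)
  fire out at step 7

2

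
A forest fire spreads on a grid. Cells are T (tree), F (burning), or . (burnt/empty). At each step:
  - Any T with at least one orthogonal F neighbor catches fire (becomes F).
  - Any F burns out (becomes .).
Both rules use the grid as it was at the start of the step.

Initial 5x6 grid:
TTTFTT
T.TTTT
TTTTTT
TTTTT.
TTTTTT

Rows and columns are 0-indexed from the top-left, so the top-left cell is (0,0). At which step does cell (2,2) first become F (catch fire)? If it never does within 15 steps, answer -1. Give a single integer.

Step 1: cell (2,2)='T' (+3 fires, +1 burnt)
Step 2: cell (2,2)='T' (+5 fires, +3 burnt)
Step 3: cell (2,2)='F' (+5 fires, +5 burnt)
  -> target ignites at step 3
Step 4: cell (2,2)='.' (+6 fires, +5 burnt)
Step 5: cell (2,2)='.' (+4 fires, +6 burnt)
Step 6: cell (2,2)='.' (+3 fires, +4 burnt)
Step 7: cell (2,2)='.' (+1 fires, +3 burnt)
Step 8: cell (2,2)='.' (+0 fires, +1 burnt)
  fire out at step 8

3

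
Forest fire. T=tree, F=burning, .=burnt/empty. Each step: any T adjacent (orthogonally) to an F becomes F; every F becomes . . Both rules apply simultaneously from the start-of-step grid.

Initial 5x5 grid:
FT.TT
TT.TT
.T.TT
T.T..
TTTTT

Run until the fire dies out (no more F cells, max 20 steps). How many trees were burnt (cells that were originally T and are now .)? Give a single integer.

Step 1: +2 fires, +1 burnt (F count now 2)
Step 2: +1 fires, +2 burnt (F count now 1)
Step 3: +1 fires, +1 burnt (F count now 1)
Step 4: +0 fires, +1 burnt (F count now 0)
Fire out after step 4
Initially T: 17, now '.': 12
Total burnt (originally-T cells now '.'): 4

Answer: 4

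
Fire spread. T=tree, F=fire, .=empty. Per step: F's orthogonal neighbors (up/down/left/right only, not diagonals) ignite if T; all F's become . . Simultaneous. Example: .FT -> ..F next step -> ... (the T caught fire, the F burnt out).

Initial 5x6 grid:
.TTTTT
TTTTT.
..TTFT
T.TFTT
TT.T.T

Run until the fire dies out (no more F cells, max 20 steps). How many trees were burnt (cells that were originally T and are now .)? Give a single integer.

Step 1: +6 fires, +2 burnt (F count now 6)
Step 2: +4 fires, +6 burnt (F count now 4)
Step 3: +4 fires, +4 burnt (F count now 4)
Step 4: +2 fires, +4 burnt (F count now 2)
Step 5: +2 fires, +2 burnt (F count now 2)
Step 6: +0 fires, +2 burnt (F count now 0)
Fire out after step 6
Initially T: 21, now '.': 27
Total burnt (originally-T cells now '.'): 18

Answer: 18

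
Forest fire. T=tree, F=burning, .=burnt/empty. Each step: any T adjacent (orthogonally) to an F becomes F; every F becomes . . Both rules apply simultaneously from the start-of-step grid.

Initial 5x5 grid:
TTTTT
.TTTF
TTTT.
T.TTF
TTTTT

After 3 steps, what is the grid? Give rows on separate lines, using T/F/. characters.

Step 1: 4 trees catch fire, 2 burn out
  TTTTF
  .TTF.
  TTTT.
  T.TF.
  TTTTF
Step 2: 5 trees catch fire, 4 burn out
  TTTF.
  .TF..
  TTTF.
  T.F..
  TTTF.
Step 3: 4 trees catch fire, 5 burn out
  TTF..
  .F...
  TTF..
  T....
  TTF..

TTF..
.F...
TTF..
T....
TTF..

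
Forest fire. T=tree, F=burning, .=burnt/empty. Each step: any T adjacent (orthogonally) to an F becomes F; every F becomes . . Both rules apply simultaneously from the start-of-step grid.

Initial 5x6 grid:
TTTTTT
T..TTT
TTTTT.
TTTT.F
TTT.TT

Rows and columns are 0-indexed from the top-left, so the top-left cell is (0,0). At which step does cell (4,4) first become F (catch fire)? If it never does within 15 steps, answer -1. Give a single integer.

Step 1: cell (4,4)='T' (+1 fires, +1 burnt)
Step 2: cell (4,4)='F' (+1 fires, +1 burnt)
  -> target ignites at step 2
Step 3: cell (4,4)='.' (+0 fires, +1 burnt)
  fire out at step 3

2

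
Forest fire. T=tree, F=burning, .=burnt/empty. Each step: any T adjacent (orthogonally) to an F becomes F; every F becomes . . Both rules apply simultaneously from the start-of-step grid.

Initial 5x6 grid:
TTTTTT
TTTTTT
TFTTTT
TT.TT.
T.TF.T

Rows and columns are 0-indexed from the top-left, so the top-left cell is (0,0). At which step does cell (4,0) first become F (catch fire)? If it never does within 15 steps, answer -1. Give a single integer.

Step 1: cell (4,0)='T' (+6 fires, +2 burnt)
Step 2: cell (4,0)='T' (+6 fires, +6 burnt)
Step 3: cell (4,0)='F' (+5 fires, +6 burnt)
  -> target ignites at step 3
Step 4: cell (4,0)='.' (+3 fires, +5 burnt)
Step 5: cell (4,0)='.' (+2 fires, +3 burnt)
Step 6: cell (4,0)='.' (+1 fires, +2 burnt)
Step 7: cell (4,0)='.' (+0 fires, +1 burnt)
  fire out at step 7

3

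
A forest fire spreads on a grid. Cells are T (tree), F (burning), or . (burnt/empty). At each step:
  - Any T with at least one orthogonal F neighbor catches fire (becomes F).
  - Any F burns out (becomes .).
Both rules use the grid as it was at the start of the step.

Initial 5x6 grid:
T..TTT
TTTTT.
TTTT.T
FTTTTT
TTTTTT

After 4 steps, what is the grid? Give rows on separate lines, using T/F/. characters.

Step 1: 3 trees catch fire, 1 burn out
  T..TTT
  TTTTT.
  FTTT.T
  .FTTTT
  FTTTTT
Step 2: 4 trees catch fire, 3 burn out
  T..TTT
  FTTTT.
  .FTT.T
  ..FTTT
  .FTTTT
Step 3: 5 trees catch fire, 4 burn out
  F..TTT
  .FTTT.
  ..FT.T
  ...FTT
  ..FTTT
Step 4: 4 trees catch fire, 5 burn out
  ...TTT
  ..FTT.
  ...F.T
  ....FT
  ...FTT

...TTT
..FTT.
...F.T
....FT
...FTT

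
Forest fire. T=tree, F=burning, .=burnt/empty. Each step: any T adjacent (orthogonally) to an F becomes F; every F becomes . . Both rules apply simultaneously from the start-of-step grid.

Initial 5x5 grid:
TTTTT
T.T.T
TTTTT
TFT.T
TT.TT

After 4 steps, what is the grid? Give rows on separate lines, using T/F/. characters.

Step 1: 4 trees catch fire, 1 burn out
  TTTTT
  T.T.T
  TFTTT
  F.F.T
  TF.TT
Step 2: 3 trees catch fire, 4 burn out
  TTTTT
  T.T.T
  F.FTT
  ....T
  F..TT
Step 3: 3 trees catch fire, 3 burn out
  TTTTT
  F.F.T
  ...FT
  ....T
  ...TT
Step 4: 3 trees catch fire, 3 burn out
  FTFTT
  ....T
  ....F
  ....T
  ...TT

FTFTT
....T
....F
....T
...TT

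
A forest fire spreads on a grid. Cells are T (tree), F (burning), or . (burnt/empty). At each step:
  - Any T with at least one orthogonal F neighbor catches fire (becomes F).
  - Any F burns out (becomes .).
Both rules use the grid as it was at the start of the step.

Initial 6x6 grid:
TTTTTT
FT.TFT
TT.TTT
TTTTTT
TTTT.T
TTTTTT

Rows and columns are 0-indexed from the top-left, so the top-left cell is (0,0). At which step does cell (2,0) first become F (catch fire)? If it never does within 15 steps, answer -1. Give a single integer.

Step 1: cell (2,0)='F' (+7 fires, +2 burnt)
  -> target ignites at step 1
Step 2: cell (2,0)='.' (+8 fires, +7 burnt)
Step 3: cell (2,0)='.' (+5 fires, +8 burnt)
Step 4: cell (2,0)='.' (+5 fires, +5 burnt)
Step 5: cell (2,0)='.' (+4 fires, +5 burnt)
Step 6: cell (2,0)='.' (+2 fires, +4 burnt)
Step 7: cell (2,0)='.' (+0 fires, +2 burnt)
  fire out at step 7

1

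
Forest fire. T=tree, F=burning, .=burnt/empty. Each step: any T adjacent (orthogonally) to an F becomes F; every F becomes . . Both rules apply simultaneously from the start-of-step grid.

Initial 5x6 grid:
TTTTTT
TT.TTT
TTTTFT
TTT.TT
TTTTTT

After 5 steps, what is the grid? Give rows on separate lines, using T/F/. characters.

Step 1: 4 trees catch fire, 1 burn out
  TTTTTT
  TT.TFT
  TTTF.F
  TTT.FT
  TTTTTT
Step 2: 6 trees catch fire, 4 burn out
  TTTTFT
  TT.F.F
  TTF...
  TTT..F
  TTTTFT
Step 3: 6 trees catch fire, 6 burn out
  TTTF.F
  TT....
  TF....
  TTF...
  TTTF.F
Step 4: 5 trees catch fire, 6 burn out
  TTF...
  TF....
  F.....
  TF....
  TTF...
Step 5: 4 trees catch fire, 5 burn out
  TF....
  F.....
  ......
  F.....
  TF....

TF....
F.....
......
F.....
TF....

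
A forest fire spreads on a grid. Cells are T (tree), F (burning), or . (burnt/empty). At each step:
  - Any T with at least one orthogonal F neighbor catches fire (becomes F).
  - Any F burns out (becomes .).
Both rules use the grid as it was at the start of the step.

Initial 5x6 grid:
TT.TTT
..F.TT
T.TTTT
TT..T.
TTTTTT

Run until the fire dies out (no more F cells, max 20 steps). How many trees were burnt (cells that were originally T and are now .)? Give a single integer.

Answer: 19

Derivation:
Step 1: +1 fires, +1 burnt (F count now 1)
Step 2: +1 fires, +1 burnt (F count now 1)
Step 3: +1 fires, +1 burnt (F count now 1)
Step 4: +3 fires, +1 burnt (F count now 3)
Step 5: +3 fires, +3 burnt (F count now 3)
Step 6: +4 fires, +3 burnt (F count now 4)
Step 7: +1 fires, +4 burnt (F count now 1)
Step 8: +1 fires, +1 burnt (F count now 1)
Step 9: +2 fires, +1 burnt (F count now 2)
Step 10: +1 fires, +2 burnt (F count now 1)
Step 11: +1 fires, +1 burnt (F count now 1)
Step 12: +0 fires, +1 burnt (F count now 0)
Fire out after step 12
Initially T: 21, now '.': 28
Total burnt (originally-T cells now '.'): 19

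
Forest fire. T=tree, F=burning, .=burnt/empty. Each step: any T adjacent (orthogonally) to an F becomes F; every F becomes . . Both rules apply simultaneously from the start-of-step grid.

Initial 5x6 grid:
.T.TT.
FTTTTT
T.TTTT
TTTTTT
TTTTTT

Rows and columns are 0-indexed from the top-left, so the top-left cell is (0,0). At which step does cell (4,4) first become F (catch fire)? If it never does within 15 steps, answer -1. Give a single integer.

Step 1: cell (4,4)='T' (+2 fires, +1 burnt)
Step 2: cell (4,4)='T' (+3 fires, +2 burnt)
Step 3: cell (4,4)='T' (+4 fires, +3 burnt)
Step 4: cell (4,4)='T' (+5 fires, +4 burnt)
Step 5: cell (4,4)='T' (+5 fires, +5 burnt)
Step 6: cell (4,4)='T' (+3 fires, +5 burnt)
Step 7: cell (4,4)='F' (+2 fires, +3 burnt)
  -> target ignites at step 7
Step 8: cell (4,4)='.' (+1 fires, +2 burnt)
Step 9: cell (4,4)='.' (+0 fires, +1 burnt)
  fire out at step 9

7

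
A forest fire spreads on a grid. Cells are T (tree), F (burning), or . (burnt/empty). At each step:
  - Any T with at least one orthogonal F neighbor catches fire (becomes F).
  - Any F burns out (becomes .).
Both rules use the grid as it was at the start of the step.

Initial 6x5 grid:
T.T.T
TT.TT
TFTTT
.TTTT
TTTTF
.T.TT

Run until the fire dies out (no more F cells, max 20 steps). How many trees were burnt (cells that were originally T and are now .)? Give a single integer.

Answer: 21

Derivation:
Step 1: +7 fires, +2 burnt (F count now 7)
Step 2: +8 fires, +7 burnt (F count now 8)
Step 3: +5 fires, +8 burnt (F count now 5)
Step 4: +1 fires, +5 burnt (F count now 1)
Step 5: +0 fires, +1 burnt (F count now 0)
Fire out after step 5
Initially T: 22, now '.': 29
Total burnt (originally-T cells now '.'): 21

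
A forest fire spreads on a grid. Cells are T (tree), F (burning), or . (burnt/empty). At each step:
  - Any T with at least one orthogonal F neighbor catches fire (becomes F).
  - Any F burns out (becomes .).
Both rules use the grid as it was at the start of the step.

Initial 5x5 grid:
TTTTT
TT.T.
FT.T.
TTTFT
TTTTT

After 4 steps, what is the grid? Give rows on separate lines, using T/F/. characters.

Step 1: 7 trees catch fire, 2 burn out
  TTTTT
  FT.T.
  .F.F.
  FTF.F
  TTTFT
Step 2: 7 trees catch fire, 7 burn out
  FTTTT
  .F.F.
  .....
  .F...
  FTF.F
Step 3: 3 trees catch fire, 7 burn out
  .FTFT
  .....
  .....
  .....
  .F...
Step 4: 2 trees catch fire, 3 burn out
  ..F.F
  .....
  .....
  .....
  .....

..F.F
.....
.....
.....
.....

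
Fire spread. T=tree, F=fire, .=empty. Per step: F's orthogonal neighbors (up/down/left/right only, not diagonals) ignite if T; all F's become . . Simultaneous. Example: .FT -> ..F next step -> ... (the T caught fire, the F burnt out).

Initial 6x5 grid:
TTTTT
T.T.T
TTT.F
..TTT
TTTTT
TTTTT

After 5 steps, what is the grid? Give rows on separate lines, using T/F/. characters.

Step 1: 2 trees catch fire, 1 burn out
  TTTTT
  T.T.F
  TTT..
  ..TTF
  TTTTT
  TTTTT
Step 2: 3 trees catch fire, 2 burn out
  TTTTF
  T.T..
  TTT..
  ..TF.
  TTTTF
  TTTTT
Step 3: 4 trees catch fire, 3 burn out
  TTTF.
  T.T..
  TTT..
  ..F..
  TTTF.
  TTTTF
Step 4: 4 trees catch fire, 4 burn out
  TTF..
  T.T..
  TTF..
  .....
  TTF..
  TTTF.
Step 5: 5 trees catch fire, 4 burn out
  TF...
  T.F..
  TF...
  .....
  TF...
  TTF..

TF...
T.F..
TF...
.....
TF...
TTF..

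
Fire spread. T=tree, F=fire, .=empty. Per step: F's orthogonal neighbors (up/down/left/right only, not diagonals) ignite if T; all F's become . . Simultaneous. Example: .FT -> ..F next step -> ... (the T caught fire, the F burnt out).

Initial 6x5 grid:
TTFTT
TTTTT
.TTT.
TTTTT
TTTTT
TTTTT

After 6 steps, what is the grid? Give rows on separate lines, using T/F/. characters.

Step 1: 3 trees catch fire, 1 burn out
  TF.FT
  TTFTT
  .TTT.
  TTTTT
  TTTTT
  TTTTT
Step 2: 5 trees catch fire, 3 burn out
  F...F
  TF.FT
  .TFT.
  TTTTT
  TTTTT
  TTTTT
Step 3: 5 trees catch fire, 5 burn out
  .....
  F...F
  .F.F.
  TTFTT
  TTTTT
  TTTTT
Step 4: 3 trees catch fire, 5 burn out
  .....
  .....
  .....
  TF.FT
  TTFTT
  TTTTT
Step 5: 5 trees catch fire, 3 burn out
  .....
  .....
  .....
  F...F
  TF.FT
  TTFTT
Step 6: 4 trees catch fire, 5 burn out
  .....
  .....
  .....
  .....
  F...F
  TF.FT

.....
.....
.....
.....
F...F
TF.FT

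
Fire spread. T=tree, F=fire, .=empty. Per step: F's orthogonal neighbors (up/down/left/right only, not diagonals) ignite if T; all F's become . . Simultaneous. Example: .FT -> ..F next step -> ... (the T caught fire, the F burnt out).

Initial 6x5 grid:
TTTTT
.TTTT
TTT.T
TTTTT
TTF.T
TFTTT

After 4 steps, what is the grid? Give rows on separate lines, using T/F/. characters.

Step 1: 4 trees catch fire, 2 burn out
  TTTTT
  .TTTT
  TTT.T
  TTFTT
  TF..T
  F.FTT
Step 2: 5 trees catch fire, 4 burn out
  TTTTT
  .TTTT
  TTF.T
  TF.FT
  F...T
  ...FT
Step 3: 5 trees catch fire, 5 burn out
  TTTTT
  .TFTT
  TF..T
  F...F
  ....T
  ....F
Step 4: 6 trees catch fire, 5 burn out
  TTFTT
  .F.FT
  F...F
  .....
  ....F
  .....

TTFTT
.F.FT
F...F
.....
....F
.....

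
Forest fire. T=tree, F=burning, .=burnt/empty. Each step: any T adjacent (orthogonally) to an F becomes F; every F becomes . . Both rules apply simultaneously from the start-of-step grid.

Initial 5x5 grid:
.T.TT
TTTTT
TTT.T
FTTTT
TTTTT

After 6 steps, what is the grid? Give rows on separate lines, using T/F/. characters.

Step 1: 3 trees catch fire, 1 burn out
  .T.TT
  TTTTT
  FTT.T
  .FTTT
  FTTTT
Step 2: 4 trees catch fire, 3 burn out
  .T.TT
  FTTTT
  .FT.T
  ..FTT
  .FTTT
Step 3: 4 trees catch fire, 4 burn out
  .T.TT
  .FTTT
  ..F.T
  ...FT
  ..FTT
Step 4: 4 trees catch fire, 4 burn out
  .F.TT
  ..FTT
  ....T
  ....F
  ...FT
Step 5: 3 trees catch fire, 4 burn out
  ...TT
  ...FT
  ....F
  .....
  ....F
Step 6: 2 trees catch fire, 3 burn out
  ...FT
  ....F
  .....
  .....
  .....

...FT
....F
.....
.....
.....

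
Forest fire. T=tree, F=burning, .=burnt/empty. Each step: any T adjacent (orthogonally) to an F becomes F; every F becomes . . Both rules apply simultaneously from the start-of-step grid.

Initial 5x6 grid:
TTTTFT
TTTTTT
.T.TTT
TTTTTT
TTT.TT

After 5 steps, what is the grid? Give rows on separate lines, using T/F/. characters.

Step 1: 3 trees catch fire, 1 burn out
  TTTF.F
  TTTTFT
  .T.TTT
  TTTTTT
  TTT.TT
Step 2: 4 trees catch fire, 3 burn out
  TTF...
  TTTF.F
  .T.TFT
  TTTTTT
  TTT.TT
Step 3: 5 trees catch fire, 4 burn out
  TF....
  TTF...
  .T.F.F
  TTTTFT
  TTT.TT
Step 4: 5 trees catch fire, 5 burn out
  F.....
  TF....
  .T....
  TTTF.F
  TTT.FT
Step 5: 4 trees catch fire, 5 burn out
  ......
  F.....
  .F....
  TTF...
  TTT..F

......
F.....
.F....
TTF...
TTT..F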